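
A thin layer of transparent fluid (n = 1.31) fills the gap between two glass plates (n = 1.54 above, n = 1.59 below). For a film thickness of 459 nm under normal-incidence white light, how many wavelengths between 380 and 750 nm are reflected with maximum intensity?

Ray reflecting at the top interface goes from n = 1.54 toward n = 1.31: no phase shift.
Bottom surface (1.31 → 1.59): reflection off a higher-index medium gives a half-wave phase shift.
The two reflections differ by half a wavelength.
For maximum reflection here: 2 n t = (m + ½) λ.
λ = 2 n t / (m + ½) = 1203 / (m + ½) nm.
m=1: 802 nm (IR); m=2: 481 nm (visible); m=3: 344 nm (UV).

1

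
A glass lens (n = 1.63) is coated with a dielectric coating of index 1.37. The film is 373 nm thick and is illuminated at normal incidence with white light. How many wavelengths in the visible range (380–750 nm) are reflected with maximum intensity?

At the upper boundary (n = 1.0 to n = 1.37) the reflected ray undergoes a half-wave phase shift.
Bottom surface (1.37 → 1.63): reflection off a higher-index medium gives a half-wave phase shift.
Net: no relative phase inversion (both shifts match).
So the condition for constructive reflection is 2 n t = m λ.
λ = 2 n t / m = 1022 / m nm.
m=1: 1022 nm (IR); m=2: 511 nm (visible); m=3: 341 nm (UV).

1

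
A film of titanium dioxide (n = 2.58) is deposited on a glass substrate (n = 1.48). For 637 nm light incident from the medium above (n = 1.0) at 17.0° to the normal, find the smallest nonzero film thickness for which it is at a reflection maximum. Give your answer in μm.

At the upper boundary (n = 1.0 to n = 2.58) the reflected ray undergoes a half-wave phase shift.
Ray reflecting at the bottom interface goes from n = 2.58 toward n = 1.48: no phase shift.
Exactly one π shift → a net half-wave offset.
So the condition for constructive reflection is 2 n t cos θ_r = (m + ½) λ.
Snell's law: 1.0 sin 17.0° = 2.58 sin θ_r → sin θ_r = 0.113, cos θ_r = 0.994.
Minimum at m = 0: t = λ / (4 n cos θ_r) = 637 / (4 × 2.58 × 0.994) = 62.1 nm.

0.0621 μm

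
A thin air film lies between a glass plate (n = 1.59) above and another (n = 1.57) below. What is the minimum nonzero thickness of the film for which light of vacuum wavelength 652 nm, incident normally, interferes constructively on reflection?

163 nm

At the upper boundary (n = 1.59 to n = 1.0) the reflected ray undergoes no phase shift.
Ray reflecting at the bottom interface goes from n = 1.0 toward n = 1.57: a half-wave phase shift.
Exactly one π shift → a net half-wave offset.
With one net inversion, constructive interference in reflection requires 2 n t = (m + ½) λ.
Minimum at m = 0: t = λ / (4 n) = 652 / (4 × 1.0) = 163 nm.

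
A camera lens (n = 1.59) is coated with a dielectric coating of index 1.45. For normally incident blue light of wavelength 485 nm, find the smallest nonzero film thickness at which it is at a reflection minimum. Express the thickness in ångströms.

836 Å

At the upper boundary (n = 1.0 to n = 1.45) the reflected ray undergoes a half-wave phase shift.
At the lower boundary (n = 1.45 to n = 1.59) the reflected ray undergoes a half-wave phase shift.
The two reflections carry the same phase change, so no net offset.
With no net inversion, destructive interference in reflection requires 2 n t = (m + ½) λ.
Minimum at m = 0: t = λ / (4 n) = 485 / (4 × 1.45) = 83.6 nm.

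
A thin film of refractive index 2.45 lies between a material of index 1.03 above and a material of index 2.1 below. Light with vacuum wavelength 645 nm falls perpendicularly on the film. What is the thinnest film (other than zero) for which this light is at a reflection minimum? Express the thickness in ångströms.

Ray reflecting at the top interface goes from n = 1.03 toward n = 2.45: a half-wave phase shift.
At the lower boundary (n = 2.45 to n = 2.1) the reflected ray undergoes no phase shift.
Net: one phase inversion between the two reflected rays.
So the condition for destructive reflection is 2 n t = m λ.
Minimum nonzero at m = 1: t = λ / (2 n) = 645 / (2 × 2.45) = 132 nm.

1316 Å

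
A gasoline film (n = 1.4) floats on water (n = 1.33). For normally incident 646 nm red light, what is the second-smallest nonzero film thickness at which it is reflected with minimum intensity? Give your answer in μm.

At the upper boundary (n = 1.0 to n = 1.4) the reflected ray undergoes a half-wave phase shift.
Ray reflecting at the bottom interface goes from n = 1.4 toward n = 1.33: no phase shift.
The two reflections differ by half a wavelength.
With one net inversion, destructive interference in reflection requires 2 n t = m λ.
The second-smallest nonzero thickness corresponds to m = 2: t = m λ / (2 n) = 2.00 × 646 / (2 × 1.4) = 461 nm.

0.461 μm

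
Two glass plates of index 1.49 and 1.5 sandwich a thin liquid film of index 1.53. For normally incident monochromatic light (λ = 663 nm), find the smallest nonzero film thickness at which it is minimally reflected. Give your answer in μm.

0.217 μm

Ray reflecting at the top interface goes from n = 1.49 toward n = 1.53: a half-wave phase shift.
Bottom surface (1.53 → 1.5): reflection off a lower-index medium gives no phase shift.
Exactly one π shift → a net half-wave offset.
With one net inversion, destructive interference in reflection requires 2 n t = m λ.
Minimum nonzero at m = 1: t = λ / (2 n) = 663 / (2 × 1.53) = 217 nm.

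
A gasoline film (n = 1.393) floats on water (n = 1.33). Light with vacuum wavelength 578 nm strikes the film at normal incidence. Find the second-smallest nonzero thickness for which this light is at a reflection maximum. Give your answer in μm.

0.311 μm

At the upper boundary (n = 1.0 to n = 1.393) the reflected ray undergoes a half-wave phase shift.
Ray reflecting at the bottom interface goes from n = 1.393 toward n = 1.33: no phase shift.
Exactly one π shift → a net half-wave offset.
So the condition for constructive reflection is 2 n t = (m + ½) λ.
The second-smallest nonzero thickness corresponds to m = 1: t = (m + ½) λ / (2 n) = 1.50 × 578 / (2 × 1.393) = 311 nm.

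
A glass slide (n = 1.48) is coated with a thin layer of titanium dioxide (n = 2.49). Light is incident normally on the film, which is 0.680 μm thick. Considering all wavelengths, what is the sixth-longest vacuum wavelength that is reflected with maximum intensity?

Top surface (1.0 → 2.49): reflection off a higher-index medium gives a half-wave phase shift.
At the lower boundary (n = 2.49 to n = 1.48) the reflected ray undergoes no phase shift.
Exactly one π shift → a net half-wave offset.
With one net inversion, constructive interference in reflection requires 2 n t = (m + ½) λ.
λ = 2 n t / (m + ½). The sixth-longest wavelength is m = 5: λ = 2 × 2.49 × 680 / 5.50 = 616 nm.

616 nm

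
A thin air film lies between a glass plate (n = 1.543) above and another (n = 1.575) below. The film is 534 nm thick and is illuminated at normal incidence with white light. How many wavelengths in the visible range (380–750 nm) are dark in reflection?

1

At the upper boundary (n = 1.543 to n = 1.0) the reflected ray undergoes no phase shift.
Bottom surface (1.0 → 1.575): reflection off a higher-index medium gives a half-wave phase shift.
Exactly one π shift → a net half-wave offset.
So the condition for destructive reflection is 2 n t = m λ.
λ = 2 n t / m = 1068 / m nm.
m=1: 1068 nm (IR); m=2: 534 nm (visible); m=3: 356 nm (UV).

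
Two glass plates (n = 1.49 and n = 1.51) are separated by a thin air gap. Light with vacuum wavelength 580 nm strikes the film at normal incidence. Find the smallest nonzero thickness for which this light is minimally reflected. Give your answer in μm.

0.290 μm

Top surface (1.49 → 1.0): reflection off a lower-index medium gives no phase shift.
Bottom surface (1.0 → 1.51): reflection off a higher-index medium gives a half-wave phase shift.
Net: one phase inversion between the two reflected rays.
So the condition for destructive reflection is 2 n t = m λ.
The smallest nonzero thickness corresponds to m = 1: t = m λ / (2 n) = 1.00 × 580 / (2 × 1.0) = 290 nm.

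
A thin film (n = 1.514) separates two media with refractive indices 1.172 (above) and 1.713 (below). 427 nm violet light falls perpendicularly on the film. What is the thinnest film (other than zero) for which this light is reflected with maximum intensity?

Top surface (1.172 → 1.514): reflection off a higher-index medium gives a half-wave phase shift.
At the lower boundary (n = 1.514 to n = 1.713) the reflected ray undergoes a half-wave phase shift.
Zero or two π shifts → no net half-wave offset.
With no net inversion, constructive interference in reflection requires 2 n t = m λ.
Minimum nonzero at m = 1: t = λ / (2 n) = 427 / (2 × 1.514) = 141 nm.

141 nm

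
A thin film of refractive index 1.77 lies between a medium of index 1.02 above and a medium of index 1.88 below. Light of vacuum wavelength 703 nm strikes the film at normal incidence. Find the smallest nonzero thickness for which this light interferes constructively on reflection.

At the upper boundary (n = 1.02 to n = 1.77) the reflected ray undergoes a half-wave phase shift.
Ray reflecting at the bottom interface goes from n = 1.77 toward n = 1.88: a half-wave phase shift.
Zero or two π shifts → no net half-wave offset.
So the condition for constructive reflection is 2 n t = m λ.
The smallest nonzero thickness corresponds to m = 1: t = m λ / (2 n) = 1.00 × 703 / (2 × 1.77) = 199 nm.

199 nm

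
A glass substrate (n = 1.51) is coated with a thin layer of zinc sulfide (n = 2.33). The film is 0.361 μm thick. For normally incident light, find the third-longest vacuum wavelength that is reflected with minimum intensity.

561 nm

Top surface (1.0 → 2.33): reflection off a higher-index medium gives a half-wave phase shift.
At the lower boundary (n = 2.33 to n = 1.51) the reflected ray undergoes no phase shift.
Net: one phase inversion between the two reflected rays.
For minimum reflection here: 2 n t = m λ.
λ = 2 n t / m. The third-longest wavelength is m = 3: λ = 2 × 2.33 × 361 / 3.00 = 561 nm.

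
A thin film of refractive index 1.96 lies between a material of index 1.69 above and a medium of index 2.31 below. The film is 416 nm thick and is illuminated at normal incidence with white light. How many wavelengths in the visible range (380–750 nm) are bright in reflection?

2

At the upper boundary (n = 1.69 to n = 1.96) the reflected ray undergoes a half-wave phase shift.
Ray reflecting at the bottom interface goes from n = 1.96 toward n = 2.31: a half-wave phase shift.
The two reflections carry the same phase change, so no net offset.
For strong reflection here: 2 n t = m λ.
λ = 2 n t / m = 1631 / m nm.
m=2: 815 nm (IR); m=3: 544 nm (visible); m=4: 408 nm (visible); m=5: 326 nm (UV).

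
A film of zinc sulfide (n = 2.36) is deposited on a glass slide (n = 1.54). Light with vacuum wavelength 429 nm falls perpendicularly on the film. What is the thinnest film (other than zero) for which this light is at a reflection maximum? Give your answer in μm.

0.0454 μm

Ray reflecting at the top interface goes from n = 1.0 toward n = 2.36: a half-wave phase shift.
Bottom surface (2.36 → 1.54): reflection off a lower-index medium gives no phase shift.
Exactly one π shift → a net half-wave offset.
So the condition for constructive reflection is 2 n t = (m + ½) λ.
Minimum at m = 0: t = λ / (4 n) = 429 / (4 × 2.36) = 45.4 nm.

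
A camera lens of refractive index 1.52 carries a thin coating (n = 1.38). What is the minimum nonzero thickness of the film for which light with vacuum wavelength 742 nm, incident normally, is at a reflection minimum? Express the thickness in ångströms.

Ray reflecting at the top interface goes from n = 1.0 toward n = 1.38: a half-wave phase shift.
Bottom surface (1.38 → 1.52): reflection off a higher-index medium gives a half-wave phase shift.
Net: no relative phase inversion (both shifts match).
For dark reflection here: 2 n t = (m + ½) λ.
Minimum at m = 0: t = λ / (4 n) = 742 / (4 × 1.38) = 134 nm.

1344 Å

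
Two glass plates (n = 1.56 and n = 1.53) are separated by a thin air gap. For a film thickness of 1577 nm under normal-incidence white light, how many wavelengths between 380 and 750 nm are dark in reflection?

At the upper boundary (n = 1.56 to n = 1.0) the reflected ray undergoes no phase shift.
Ray reflecting at the bottom interface goes from n = 1.0 toward n = 1.53: a half-wave phase shift.
Exactly one π shift → a net half-wave offset.
For weak reflection here: 2 n t = m λ.
λ = 2 n t / m = 3154 / m nm.
m=4: 789 nm (IR); m=5: 631 nm (visible); m=6: 526 nm (visible); m=7: 451 nm (visible); m=8: 394 nm (visible); m=9: 350 nm (UV).

4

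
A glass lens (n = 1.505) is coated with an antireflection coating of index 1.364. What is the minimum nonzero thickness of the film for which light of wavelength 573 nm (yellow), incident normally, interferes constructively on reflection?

Ray reflecting at the top interface goes from n = 1.0 toward n = 1.364: a half-wave phase shift.
Bottom surface (1.364 → 1.505): reflection off a higher-index medium gives a half-wave phase shift.
The two reflections carry the same phase change, so no net offset.
So the condition for constructive reflection is 2 n t = m λ.
Minimum nonzero at m = 1: t = λ / (2 n) = 573 / (2 × 1.364) = 210 nm.

210 nm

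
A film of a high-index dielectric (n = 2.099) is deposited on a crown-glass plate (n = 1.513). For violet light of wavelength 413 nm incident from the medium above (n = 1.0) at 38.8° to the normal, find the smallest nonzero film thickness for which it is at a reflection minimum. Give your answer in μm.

Top surface (1.0 → 2.099): reflection off a higher-index medium gives a half-wave phase shift.
Bottom surface (2.099 → 1.513): reflection off a lower-index medium gives no phase shift.
Net: one phase inversion between the two reflected rays.
So the condition for destructive reflection is 2 n t cos θ_r = m λ.
Snell's law: 1.0 sin 38.8° = 2.099 sin θ_r → sin θ_r = 0.299, cos θ_r = 0.954.
Minimum nonzero at m = 1: t = λ / (2 n cos θ_r) = 413 / (2 × 2.099 × 0.954) = 103 nm.

0.103 μm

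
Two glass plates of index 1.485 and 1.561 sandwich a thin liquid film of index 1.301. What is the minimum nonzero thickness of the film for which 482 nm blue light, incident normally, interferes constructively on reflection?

Top surface (1.485 → 1.301): reflection off a lower-index medium gives no phase shift.
Bottom surface (1.301 → 1.561): reflection off a higher-index medium gives a half-wave phase shift.
The two reflections differ by half a wavelength.
So the condition for constructive reflection is 2 n t = (m + ½) λ.
Minimum at m = 0: t = λ / (4 n) = 482 / (4 × 1.301) = 92.6 nm.

92.6 nm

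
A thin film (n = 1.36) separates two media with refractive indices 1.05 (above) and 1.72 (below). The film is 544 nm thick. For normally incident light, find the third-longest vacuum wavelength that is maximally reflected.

493 nm

Top surface (1.05 → 1.36): reflection off a higher-index medium gives a half-wave phase shift.
Bottom surface (1.36 → 1.72): reflection off a higher-index medium gives a half-wave phase shift.
Net: no relative phase inversion (both shifts match).
With no net inversion, constructive interference in reflection requires 2 n t = m λ.
λ = 2 n t / m. The third-longest wavelength is m = 3: λ = 2 × 1.36 × 544 / 3.00 = 493 nm.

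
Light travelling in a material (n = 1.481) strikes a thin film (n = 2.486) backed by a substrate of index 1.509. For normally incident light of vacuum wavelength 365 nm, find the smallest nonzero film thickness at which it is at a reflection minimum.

73.4 nm

At the upper boundary (n = 1.481 to n = 2.486) the reflected ray undergoes a half-wave phase shift.
Bottom surface (2.486 → 1.509): reflection off a lower-index medium gives no phase shift.
The two reflections differ by half a wavelength.
With one net inversion, destructive interference in reflection requires 2 n t = m λ.
Minimum nonzero at m = 1: t = λ / (2 n) = 365 / (2 × 2.486) = 73.4 nm.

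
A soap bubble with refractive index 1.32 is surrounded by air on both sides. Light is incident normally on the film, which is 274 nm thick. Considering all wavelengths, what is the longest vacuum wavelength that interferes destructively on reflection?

At the upper boundary (n = 1.0 to n = 1.32) the reflected ray undergoes a half-wave phase shift.
Bottom surface (1.32 → 1.0): reflection off a lower-index medium gives no phase shift.
Net: one phase inversion between the two reflected rays.
With one net inversion, destructive interference in reflection requires 2 n t = m λ.
λ = 2 n t / m. The longest wavelength is m = 1: λ = 2 × 1.32 × 274 / 1.00 = 723 nm.

723 nm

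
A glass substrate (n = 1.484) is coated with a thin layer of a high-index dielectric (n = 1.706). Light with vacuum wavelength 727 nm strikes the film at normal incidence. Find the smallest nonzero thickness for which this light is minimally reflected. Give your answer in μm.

0.213 μm

Top surface (1.0 → 1.706): reflection off a higher-index medium gives a half-wave phase shift.
At the lower boundary (n = 1.706 to n = 1.484) the reflected ray undergoes no phase shift.
Exactly one π shift → a net half-wave offset.
With one net inversion, destructive interference in reflection requires 2 n t = m λ.
The smallest nonzero thickness corresponds to m = 1: t = m λ / (2 n) = 1.00 × 727 / (2 × 1.706) = 213 nm.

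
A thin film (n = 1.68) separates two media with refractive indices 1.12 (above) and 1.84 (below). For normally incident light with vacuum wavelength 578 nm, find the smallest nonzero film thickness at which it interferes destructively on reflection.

86.0 nm

At the upper boundary (n = 1.12 to n = 1.68) the reflected ray undergoes a half-wave phase shift.
Bottom surface (1.68 → 1.84): reflection off a higher-index medium gives a half-wave phase shift.
Zero or two π shifts → no net half-wave offset.
So the condition for destructive reflection is 2 n t = (m + ½) λ.
Minimum at m = 0: t = λ / (4 n) = 578 / (4 × 1.68) = 86.0 nm.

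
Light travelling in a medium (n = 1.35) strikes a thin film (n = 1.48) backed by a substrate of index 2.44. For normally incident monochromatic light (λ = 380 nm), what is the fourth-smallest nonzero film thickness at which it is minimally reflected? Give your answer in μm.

0.449 μm

Ray reflecting at the top interface goes from n = 1.35 toward n = 1.48: a half-wave phase shift.
Ray reflecting at the bottom interface goes from n = 1.48 toward n = 2.44: a half-wave phase shift.
Net: no relative phase inversion (both shifts match).
So the condition for destructive reflection is 2 n t = (m + ½) λ.
The fourth-smallest nonzero thickness corresponds to m = 3: t = (m + ½) λ / (2 n) = 3.50 × 380 / (2 × 1.48) = 449 nm.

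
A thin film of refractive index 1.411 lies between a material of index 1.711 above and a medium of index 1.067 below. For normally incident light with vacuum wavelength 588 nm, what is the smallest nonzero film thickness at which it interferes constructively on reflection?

Top surface (1.711 → 1.411): reflection off a lower-index medium gives no phase shift.
Bottom surface (1.411 → 1.067): reflection off a lower-index medium gives no phase shift.
The two reflections carry the same phase change, so no net offset.
With no net inversion, constructive interference in reflection requires 2 n t = m λ.
The smallest nonzero thickness corresponds to m = 1: t = m λ / (2 n) = 1.00 × 588 / (2 × 1.411) = 208 nm.

208 nm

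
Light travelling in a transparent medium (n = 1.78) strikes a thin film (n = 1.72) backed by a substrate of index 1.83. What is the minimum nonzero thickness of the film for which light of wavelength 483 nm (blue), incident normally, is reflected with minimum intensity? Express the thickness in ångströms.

Top surface (1.78 → 1.72): reflection off a lower-index medium gives no phase shift.
Bottom surface (1.72 → 1.83): reflection off a higher-index medium gives a half-wave phase shift.
The two reflections differ by half a wavelength.
With one net inversion, destructive interference in reflection requires 2 n t = m λ.
Minimum nonzero at m = 1: t = λ / (2 n) = 483 / (2 × 1.72) = 140 nm.

1404 Å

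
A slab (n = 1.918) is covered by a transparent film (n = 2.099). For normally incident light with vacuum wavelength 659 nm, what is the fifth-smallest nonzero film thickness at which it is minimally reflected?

Top surface (1.0 → 2.099): reflection off a higher-index medium gives a half-wave phase shift.
Bottom surface (2.099 → 1.918): reflection off a lower-index medium gives no phase shift.
Exactly one π shift → a net half-wave offset.
So the condition for destructive reflection is 2 n t = m λ.
The fifth-smallest nonzero thickness corresponds to m = 5: t = m λ / (2 n) = 5.00 × 659 / (2 × 2.099) = 785 nm.

785 nm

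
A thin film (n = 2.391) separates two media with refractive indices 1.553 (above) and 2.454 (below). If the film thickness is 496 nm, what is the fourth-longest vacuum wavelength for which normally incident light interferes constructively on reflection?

593 nm

At the upper boundary (n = 1.553 to n = 2.391) the reflected ray undergoes a half-wave phase shift.
Ray reflecting at the bottom interface goes from n = 2.391 toward n = 2.454: a half-wave phase shift.
The two reflections carry the same phase change, so no net offset.
With no net inversion, constructive interference in reflection requires 2 n t = m λ.
λ = 2 n t / m. The fourth-longest wavelength is m = 4: λ = 2 × 2.391 × 496 / 4.00 = 593 nm.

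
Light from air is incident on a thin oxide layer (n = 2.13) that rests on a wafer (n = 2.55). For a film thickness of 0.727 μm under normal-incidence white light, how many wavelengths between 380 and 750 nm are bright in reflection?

Ray reflecting at the top interface goes from n = 1.0 toward n = 2.13: a half-wave phase shift.
Ray reflecting at the bottom interface goes from n = 2.13 toward n = 2.55: a half-wave phase shift.
The two reflections carry the same phase change, so no net offset.
For strong reflection here: 2 n t = m λ.
λ = 2 n t / m = 3097 / m nm.
m=4: 774 nm (IR); m=5: 619 nm (visible); m=6: 516 nm (visible); m=7: 442 nm (visible); m=8: 387 nm (visible); m=9: 344 nm (UV).

4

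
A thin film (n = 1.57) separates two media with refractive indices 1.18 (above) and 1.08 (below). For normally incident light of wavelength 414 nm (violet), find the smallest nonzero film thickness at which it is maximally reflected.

Top surface (1.18 → 1.57): reflection off a higher-index medium gives a half-wave phase shift.
Bottom surface (1.57 → 1.08): reflection off a lower-index medium gives no phase shift.
Exactly one π shift → a net half-wave offset.
With one net inversion, constructive interference in reflection requires 2 n t = (m + ½) λ.
Minimum at m = 0: t = λ / (4 n) = 414 / (4 × 1.57) = 65.9 nm.

65.9 nm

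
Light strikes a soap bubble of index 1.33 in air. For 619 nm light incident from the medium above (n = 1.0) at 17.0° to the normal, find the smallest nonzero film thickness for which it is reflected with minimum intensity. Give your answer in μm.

0.239 μm

Ray reflecting at the top interface goes from n = 1.0 toward n = 1.33: a half-wave phase shift.
Bottom surface (1.33 → 1.0): reflection off a lower-index medium gives no phase shift.
Net: one phase inversion between the two reflected rays.
So the condition for destructive reflection is 2 n t cos θ_r = m λ.
Snell's law: 1.0 sin 17.0° = 1.33 sin θ_r → sin θ_r = 0.220, cos θ_r = 0.976.
Minimum nonzero at m = 1: t = λ / (2 n cos θ_r) = 619 / (2 × 1.33 × 0.976) = 239 nm.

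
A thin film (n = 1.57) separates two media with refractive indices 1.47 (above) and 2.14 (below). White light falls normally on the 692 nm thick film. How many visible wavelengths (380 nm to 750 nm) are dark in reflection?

At the upper boundary (n = 1.47 to n = 1.57) the reflected ray undergoes a half-wave phase shift.
Ray reflecting at the bottom interface goes from n = 1.57 toward n = 2.14: a half-wave phase shift.
Zero or two π shifts → no net half-wave offset.
With no net inversion, destructive interference in reflection requires 2 n t = (m + ½) λ.
λ = 2 n t / (m + ½) = 2173 / (m + ½) nm.
m=2: 869 nm (IR); m=3: 621 nm (visible); m=4: 483 nm (visible); m=5: 395 nm (visible); m=6: 334 nm (UV).

3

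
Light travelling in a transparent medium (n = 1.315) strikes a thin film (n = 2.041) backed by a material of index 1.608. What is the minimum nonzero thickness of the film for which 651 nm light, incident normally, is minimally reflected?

159 nm

Top surface (1.315 → 2.041): reflection off a higher-index medium gives a half-wave phase shift.
Ray reflecting at the bottom interface goes from n = 2.041 toward n = 1.608: no phase shift.
Exactly one π shift → a net half-wave offset.
With one net inversion, destructive interference in reflection requires 2 n t = m λ.
Minimum nonzero at m = 1: t = λ / (2 n) = 651 / (2 × 2.041) = 159 nm.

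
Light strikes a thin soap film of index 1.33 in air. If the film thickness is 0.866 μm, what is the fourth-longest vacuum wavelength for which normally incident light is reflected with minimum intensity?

At the upper boundary (n = 1.0 to n = 1.33) the reflected ray undergoes a half-wave phase shift.
Bottom surface (1.33 → 1.0): reflection off a lower-index medium gives no phase shift.
The two reflections differ by half a wavelength.
For dark reflection here: 2 n t = m λ.
λ = 2 n t / m. The fourth-longest wavelength is m = 4: λ = 2 × 1.33 × 866 / 4.00 = 576 nm.

576 nm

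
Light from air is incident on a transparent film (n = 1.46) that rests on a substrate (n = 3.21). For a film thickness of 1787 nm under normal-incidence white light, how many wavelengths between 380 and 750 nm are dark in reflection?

7

Ray reflecting at the top interface goes from n = 1.0 toward n = 1.46: a half-wave phase shift.
Ray reflecting at the bottom interface goes from n = 1.46 toward n = 3.21: a half-wave phase shift.
Net: no relative phase inversion (both shifts match).
So the condition for destructive reflection is 2 n t = (m + ½) λ.
λ = 2 n t / (m + ½) = 5218 / (m + ½) nm.
m=6: 803 nm (IR); m=7: 696 nm (visible); m=8: 614 nm (visible); m=9: 549 nm (visible); m=10: 497 nm (visible); m=11: 454 nm (visible); m=12: 417 nm (visible); m=13: 387 nm (visible); m=14: 360 nm (UV).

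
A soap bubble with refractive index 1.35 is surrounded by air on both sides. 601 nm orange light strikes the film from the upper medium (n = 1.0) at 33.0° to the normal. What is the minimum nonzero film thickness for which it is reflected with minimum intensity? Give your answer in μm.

0.243 μm

Ray reflecting at the top interface goes from n = 1.0 toward n = 1.35: a half-wave phase shift.
At the lower boundary (n = 1.35 to n = 1.0) the reflected ray undergoes no phase shift.
Net: one phase inversion between the two reflected rays.
So the condition for destructive reflection is 2 n t cos θ_r = m λ.
Snell's law: 1.0 sin 33.0° = 1.35 sin θ_r → sin θ_r = 0.403, cos θ_r = 0.915.
Minimum nonzero at m = 1: t = λ / (2 n cos θ_r) = 601 / (2 × 1.35 × 0.915) = 243 nm.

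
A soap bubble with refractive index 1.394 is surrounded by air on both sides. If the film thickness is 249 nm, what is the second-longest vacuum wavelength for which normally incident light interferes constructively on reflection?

463 nm

Top surface (1.0 → 1.394): reflection off a higher-index medium gives a half-wave phase shift.
At the lower boundary (n = 1.394 to n = 1.0) the reflected ray undergoes no phase shift.
Exactly one π shift → a net half-wave offset.
For strong reflection here: 2 n t = (m + ½) λ.
λ = 2 n t / (m + ½). The second-longest wavelength is m = 1: λ = 2 × 1.394 × 249 / 1.50 = 463 nm.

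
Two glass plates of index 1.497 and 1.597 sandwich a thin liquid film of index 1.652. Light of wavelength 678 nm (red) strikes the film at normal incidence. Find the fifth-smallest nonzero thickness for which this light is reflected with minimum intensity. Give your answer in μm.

1.03 μm

At the upper boundary (n = 1.497 to n = 1.652) the reflected ray undergoes a half-wave phase shift.
Bottom surface (1.652 → 1.597): reflection off a lower-index medium gives no phase shift.
Exactly one π shift → a net half-wave offset.
For weak reflection here: 2 n t = m λ.
The fifth-smallest nonzero thickness corresponds to m = 5: t = m λ / (2 n) = 5.00 × 678 / (2 × 1.652) = 1026 nm.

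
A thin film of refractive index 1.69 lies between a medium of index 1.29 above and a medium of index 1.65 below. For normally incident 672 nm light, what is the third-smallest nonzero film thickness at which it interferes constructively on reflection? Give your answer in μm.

At the upper boundary (n = 1.29 to n = 1.69) the reflected ray undergoes a half-wave phase shift.
At the lower boundary (n = 1.69 to n = 1.65) the reflected ray undergoes no phase shift.
Net: one phase inversion between the two reflected rays.
For maximum reflection here: 2 n t = (m + ½) λ.
The third-smallest nonzero thickness corresponds to m = 2: t = (m + ½) λ / (2 n) = 2.50 × 672 / (2 × 1.69) = 497 nm.

0.497 μm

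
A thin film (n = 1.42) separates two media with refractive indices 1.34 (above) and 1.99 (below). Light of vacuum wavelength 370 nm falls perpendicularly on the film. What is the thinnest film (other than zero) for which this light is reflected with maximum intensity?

At the upper boundary (n = 1.34 to n = 1.42) the reflected ray undergoes a half-wave phase shift.
Bottom surface (1.42 → 1.99): reflection off a higher-index medium gives a half-wave phase shift.
Net: no relative phase inversion (both shifts match).
With no net inversion, constructive interference in reflection requires 2 n t = m λ.
Minimum nonzero at m = 1: t = λ / (2 n) = 370 / (2 × 1.42) = 130 nm.

130 nm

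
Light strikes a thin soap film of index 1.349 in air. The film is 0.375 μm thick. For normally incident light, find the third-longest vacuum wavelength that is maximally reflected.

At the upper boundary (n = 1.0 to n = 1.349) the reflected ray undergoes a half-wave phase shift.
At the lower boundary (n = 1.349 to n = 1.0) the reflected ray undergoes no phase shift.
Exactly one π shift → a net half-wave offset.
So the condition for constructive reflection is 2 n t = (m + ½) λ.
λ = 2 n t / (m + ½). The third-longest wavelength is m = 2: λ = 2 × 1.349 × 375 / 2.50 = 405 nm.

405 nm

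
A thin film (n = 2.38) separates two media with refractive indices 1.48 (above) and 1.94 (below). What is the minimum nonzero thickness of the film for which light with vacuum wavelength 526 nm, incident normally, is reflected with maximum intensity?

Top surface (1.48 → 2.38): reflection off a higher-index medium gives a half-wave phase shift.
Bottom surface (2.38 → 1.94): reflection off a lower-index medium gives no phase shift.
The two reflections differ by half a wavelength.
With one net inversion, constructive interference in reflection requires 2 n t = (m + ½) λ.
Minimum at m = 0: t = λ / (4 n) = 526 / (4 × 2.38) = 55.3 nm.

55.3 nm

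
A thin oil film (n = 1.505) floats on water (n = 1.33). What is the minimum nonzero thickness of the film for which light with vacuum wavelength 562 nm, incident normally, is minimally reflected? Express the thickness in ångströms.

1867 Å

Top surface (1.0 → 1.505): reflection off a higher-index medium gives a half-wave phase shift.
Bottom surface (1.505 → 1.33): reflection off a lower-index medium gives no phase shift.
Net: one phase inversion between the two reflected rays.
For dark reflection here: 2 n t = m λ.
Minimum nonzero at m = 1: t = λ / (2 n) = 562 / (2 × 1.505) = 187 nm.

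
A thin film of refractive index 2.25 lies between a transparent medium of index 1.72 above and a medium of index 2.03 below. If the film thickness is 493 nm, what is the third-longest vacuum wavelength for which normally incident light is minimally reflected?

740 nm

Ray reflecting at the top interface goes from n = 1.72 toward n = 2.25: a half-wave phase shift.
Bottom surface (2.25 → 2.03): reflection off a lower-index medium gives no phase shift.
The two reflections differ by half a wavelength.
For weak reflection here: 2 n t = m λ.
λ = 2 n t / m. The third-longest wavelength is m = 3: λ = 2 × 2.25 × 493 / 3.00 = 740 nm.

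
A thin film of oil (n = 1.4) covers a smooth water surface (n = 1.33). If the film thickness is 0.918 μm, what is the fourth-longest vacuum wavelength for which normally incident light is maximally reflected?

Top surface (1.0 → 1.4): reflection off a higher-index medium gives a half-wave phase shift.
Bottom surface (1.4 → 1.33): reflection off a lower-index medium gives no phase shift.
The two reflections differ by half a wavelength.
With one net inversion, constructive interference in reflection requires 2 n t = (m + ½) λ.
λ = 2 n t / (m + ½). The fourth-longest wavelength is m = 3: λ = 2 × 1.4 × 918 / 3.50 = 734 nm.

734 nm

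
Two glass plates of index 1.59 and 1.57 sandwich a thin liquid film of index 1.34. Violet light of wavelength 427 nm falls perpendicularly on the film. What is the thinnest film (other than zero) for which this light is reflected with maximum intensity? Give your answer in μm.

0.0797 μm

Top surface (1.59 → 1.34): reflection off a lower-index medium gives no phase shift.
Bottom surface (1.34 → 1.57): reflection off a higher-index medium gives a half-wave phase shift.
Exactly one π shift → a net half-wave offset.
For bright reflection here: 2 n t = (m + ½) λ.
Minimum at m = 0: t = λ / (4 n) = 427 / (4 × 1.34) = 79.7 nm.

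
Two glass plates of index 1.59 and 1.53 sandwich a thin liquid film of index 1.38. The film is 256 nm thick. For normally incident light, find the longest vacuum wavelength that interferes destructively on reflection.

707 nm

Ray reflecting at the top interface goes from n = 1.59 toward n = 1.38: no phase shift.
Ray reflecting at the bottom interface goes from n = 1.38 toward n = 1.53: a half-wave phase shift.
Exactly one π shift → a net half-wave offset.
With one net inversion, destructive interference in reflection requires 2 n t = m λ.
λ = 2 n t / m. The longest wavelength is m = 1: λ = 2 × 1.38 × 256 / 1.00 = 707 nm.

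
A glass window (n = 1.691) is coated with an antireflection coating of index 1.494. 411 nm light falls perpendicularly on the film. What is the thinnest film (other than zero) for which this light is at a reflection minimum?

68.8 nm

At the upper boundary (n = 1.0 to n = 1.494) the reflected ray undergoes a half-wave phase shift.
Ray reflecting at the bottom interface goes from n = 1.494 toward n = 1.691: a half-wave phase shift.
The two reflections carry the same phase change, so no net offset.
So the condition for destructive reflection is 2 n t = (m + ½) λ.
Minimum at m = 0: t = λ / (4 n) = 411 / (4 × 1.494) = 68.8 nm.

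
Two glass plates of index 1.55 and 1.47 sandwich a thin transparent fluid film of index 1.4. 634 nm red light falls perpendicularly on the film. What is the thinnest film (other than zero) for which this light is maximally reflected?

Ray reflecting at the top interface goes from n = 1.55 toward n = 1.4: no phase shift.
Ray reflecting at the bottom interface goes from n = 1.4 toward n = 1.47: a half-wave phase shift.
Exactly one π shift → a net half-wave offset.
With one net inversion, constructive interference in reflection requires 2 n t = (m + ½) λ.
Minimum at m = 0: t = λ / (4 n) = 634 / (4 × 1.4) = 113 nm.

113 nm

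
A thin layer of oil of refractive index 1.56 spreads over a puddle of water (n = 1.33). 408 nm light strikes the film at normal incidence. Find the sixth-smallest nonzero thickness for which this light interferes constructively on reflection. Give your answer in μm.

0.719 μm

Ray reflecting at the top interface goes from n = 1.0 toward n = 1.56: a half-wave phase shift.
At the lower boundary (n = 1.56 to n = 1.33) the reflected ray undergoes no phase shift.
Exactly one π shift → a net half-wave offset.
With one net inversion, constructive interference in reflection requires 2 n t = (m + ½) λ.
The sixth-smallest nonzero thickness corresponds to m = 5: t = (m + ½) λ / (2 n) = 5.50 × 408 / (2 × 1.56) = 719 nm.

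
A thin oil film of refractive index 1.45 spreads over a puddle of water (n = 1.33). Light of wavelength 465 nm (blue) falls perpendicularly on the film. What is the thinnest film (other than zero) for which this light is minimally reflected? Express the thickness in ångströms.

1603 Å

Ray reflecting at the top interface goes from n = 1.0 toward n = 1.45: a half-wave phase shift.
Ray reflecting at the bottom interface goes from n = 1.45 toward n = 1.33: no phase shift.
Net: one phase inversion between the two reflected rays.
With one net inversion, destructive interference in reflection requires 2 n t = m λ.
Minimum nonzero at m = 1: t = λ / (2 n) = 465 / (2 × 1.45) = 160 nm.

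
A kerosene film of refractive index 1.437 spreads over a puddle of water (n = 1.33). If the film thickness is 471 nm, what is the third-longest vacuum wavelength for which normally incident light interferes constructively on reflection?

At the upper boundary (n = 1.0 to n = 1.437) the reflected ray undergoes a half-wave phase shift.
Bottom surface (1.437 → 1.33): reflection off a lower-index medium gives no phase shift.
Exactly one π shift → a net half-wave offset.
So the condition for constructive reflection is 2 n t = (m + ½) λ.
λ = 2 n t / (m + ½). The third-longest wavelength is m = 2: λ = 2 × 1.437 × 471 / 2.50 = 541 nm.

541 nm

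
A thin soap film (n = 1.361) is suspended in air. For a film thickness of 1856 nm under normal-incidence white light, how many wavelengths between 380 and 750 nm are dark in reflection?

Ray reflecting at the top interface goes from n = 1.0 toward n = 1.361: a half-wave phase shift.
Bottom surface (1.361 → 1.0): reflection off a lower-index medium gives no phase shift.
The two reflections differ by half a wavelength.
For weak reflection here: 2 n t = m λ.
λ = 2 n t / m = 5052 / m nm.
m=6: 842 nm (IR); m=7: 722 nm (visible); m=8: 632 nm (visible); m=9: 561 nm (visible); m=10: 505 nm (visible); m=11: 459 nm (visible); m=12: 421 nm (visible); m=13: 389 nm (visible); m=14: 361 nm (UV).

7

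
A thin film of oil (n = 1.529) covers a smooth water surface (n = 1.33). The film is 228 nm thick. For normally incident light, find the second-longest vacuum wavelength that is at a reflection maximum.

Top surface (1.0 → 1.529): reflection off a higher-index medium gives a half-wave phase shift.
At the lower boundary (n = 1.529 to n = 1.33) the reflected ray undergoes no phase shift.
Net: one phase inversion between the two reflected rays.
With one net inversion, constructive interference in reflection requires 2 n t = (m + ½) λ.
λ = 2 n t / (m + ½). The second-longest wavelength is m = 1: λ = 2 × 1.529 × 228 / 1.50 = 465 nm.

465 nm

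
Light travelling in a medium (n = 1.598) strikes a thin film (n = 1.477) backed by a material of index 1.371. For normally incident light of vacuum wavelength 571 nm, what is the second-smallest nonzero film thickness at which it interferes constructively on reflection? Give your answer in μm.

0.387 μm

At the upper boundary (n = 1.598 to n = 1.477) the reflected ray undergoes no phase shift.
At the lower boundary (n = 1.477 to n = 1.371) the reflected ray undergoes no phase shift.
Net: no relative phase inversion (both shifts match).
So the condition for constructive reflection is 2 n t = m λ.
The second-smallest nonzero thickness corresponds to m = 2: t = m λ / (2 n) = 2.00 × 571 / (2 × 1.477) = 387 nm.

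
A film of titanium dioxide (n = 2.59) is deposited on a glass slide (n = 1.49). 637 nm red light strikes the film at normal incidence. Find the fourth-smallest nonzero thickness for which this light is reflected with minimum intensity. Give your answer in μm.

0.492 μm

At the upper boundary (n = 1.0 to n = 2.59) the reflected ray undergoes a half-wave phase shift.
Bottom surface (2.59 → 1.49): reflection off a lower-index medium gives no phase shift.
Net: one phase inversion between the two reflected rays.
So the condition for destructive reflection is 2 n t = m λ.
The fourth-smallest nonzero thickness corresponds to m = 4: t = m λ / (2 n) = 4.00 × 637 / (2 × 2.59) = 492 nm.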